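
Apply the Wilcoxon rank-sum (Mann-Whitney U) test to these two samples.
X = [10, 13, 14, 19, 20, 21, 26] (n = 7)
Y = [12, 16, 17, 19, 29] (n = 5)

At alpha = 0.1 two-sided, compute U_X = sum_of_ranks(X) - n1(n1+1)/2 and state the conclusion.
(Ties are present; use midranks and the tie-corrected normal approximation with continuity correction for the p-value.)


Step 1: Combine and sort all 12 observations; assign midranks.
sorted (value, group): (10,X), (12,Y), (13,X), (14,X), (16,Y), (17,Y), (19,X), (19,Y), (20,X), (21,X), (26,X), (29,Y)
ranks: 10->1, 12->2, 13->3, 14->4, 16->5, 17->6, 19->7.5, 19->7.5, 20->9, 21->10, 26->11, 29->12
Step 2: Rank sum for X: R1 = 1 + 3 + 4 + 7.5 + 9 + 10 + 11 = 45.5.
Step 3: U_X = R1 - n1(n1+1)/2 = 45.5 - 7*8/2 = 45.5 - 28 = 17.5.
       U_Y = n1*n2 - U_X = 35 - 17.5 = 17.5.
Step 4: Ties are present, so use the tie-corrected normal approximation (with continuity correction) for the p-value.
Step 5: p-value = 1.000000; compare to alpha = 0.1. fail to reject H0.

U_X = 17.5, p = 1.000000, fail to reject H0 at alpha = 0.1.


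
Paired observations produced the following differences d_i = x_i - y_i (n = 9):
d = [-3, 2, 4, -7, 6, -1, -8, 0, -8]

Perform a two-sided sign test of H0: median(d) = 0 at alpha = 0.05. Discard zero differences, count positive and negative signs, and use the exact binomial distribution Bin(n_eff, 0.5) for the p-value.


Step 1: Discard zero differences. Original n = 9; n_eff = number of nonzero differences = 8.
Nonzero differences (with sign): -3, +2, +4, -7, +6, -1, -8, -8
Step 2: Count signs: positive = 3, negative = 5.
Step 3: Under H0: P(positive) = 0.5, so the number of positives S ~ Bin(8, 0.5).
Step 4: Two-sided exact p-value = sum of Bin(8,0.5) probabilities at or below the observed probability = 0.726562.
Step 5: alpha = 0.05. fail to reject H0.

n_eff = 8, pos = 3, neg = 5, p = 0.726562, fail to reject H0.


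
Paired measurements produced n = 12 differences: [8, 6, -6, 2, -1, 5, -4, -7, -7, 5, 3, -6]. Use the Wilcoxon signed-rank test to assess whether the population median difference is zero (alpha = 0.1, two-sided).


Step 1: Drop any zero differences (none here) and take |d_i|.
|d| = [8, 6, 6, 2, 1, 5, 4, 7, 7, 5, 3, 6]
Step 2: Midrank |d_i| (ties get averaged ranks).
ranks: |8|->12, |6|->8, |6|->8, |2|->2, |1|->1, |5|->5.5, |4|->4, |7|->10.5, |7|->10.5, |5|->5.5, |3|->3, |6|->8
Step 3: Attach original signs; sum ranks with positive sign and with negative sign.
W+ = 12 + 8 + 2 + 5.5 + 5.5 + 3 = 36
W- = 8 + 1 + 4 + 10.5 + 10.5 + 8 = 42
(Check: W+ + W- = 78 should equal n(n+1)/2 = 78.)
Step 4: Test statistic W = min(W+, W-) = 36.
Step 5: Ties in |d|, so use the tie-corrected normal approximation.
        E[W] = n(n+1)/4 = 12*13/4 = 39.
        Tie groups: |d|=5 (t=2), |d|=6 (t=3), |d|=7 (t=2); sum(t^3 - t) = 36.
        Var[W] = n(n+1)(2n+1)/24 - sum(t^3-t)/48 = 3900/24 - 36/48 = 161.75.
        z = (W - E[W]) / sqrt(Var[W]) = (36 - 39) / 12.7181 = -0.2359.
        Two-sided p = 2*Phi(z) = 0.813522.
Step 6: alpha = 0.1. fail to reject H0.

W+ = 36, W- = 42, W = min = 36, p = 0.813522, fail to reject H0.


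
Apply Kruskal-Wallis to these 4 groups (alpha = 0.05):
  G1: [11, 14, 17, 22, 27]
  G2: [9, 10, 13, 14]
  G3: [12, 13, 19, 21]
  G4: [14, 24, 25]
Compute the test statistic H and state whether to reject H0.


Step 1: Combine all N = 16 observations and assign midranks.
sorted (value, group, rank): (9,G2,1), (10,G2,2), (11,G1,3), (12,G3,4), (13,G2,5.5), (13,G3,5.5), (14,G1,8), (14,G2,8), (14,G4,8), (17,G1,10), (19,G3,11), (21,G3,12), (22,G1,13), (24,G4,14), (25,G4,15), (27,G1,16)
Step 2: Sum ranks within each group.
R_1 = 50 (n_1 = 5)
R_2 = 16.5 (n_2 = 4)
R_3 = 32.5 (n_3 = 4)
R_4 = 37 (n_4 = 3)
Step 3: H = 12/(N(N+1)) * sum(R_i^2/n_i) - 3(N+1)
     = 12/(16*17) * (50^2/5 + 16.5^2/4 + 32.5^2/4 + 37^2/3) - 3*17
     = 0.044118 * 1288.46 - 51
     = 5.843750.
Step 4: Ties present; correction factor C = 1 - 30/(16^3 - 16) = 0.992647. Corrected H = 5.843750 / 0.992647 = 5.887037.
Step 5: Under H0, H ~ chi^2(3); p-value = 0.117237.
Step 6: alpha = 0.05. fail to reject H0.

H = 5.8870, df = 3, p = 0.117237, fail to reject H0.


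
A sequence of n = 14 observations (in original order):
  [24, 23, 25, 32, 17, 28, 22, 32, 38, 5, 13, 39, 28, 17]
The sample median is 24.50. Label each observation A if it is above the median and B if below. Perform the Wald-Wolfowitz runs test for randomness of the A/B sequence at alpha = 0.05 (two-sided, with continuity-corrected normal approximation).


Step 1: Compute median = 24.50; label A = above, B = below.
Labels in order: BBAABABAABBAAB  (n_A = 7, n_B = 7)
Step 2: Count runs R = 9.
Step 3: Under H0 (random ordering), E[R] = 2*n_A*n_B/(n_A+n_B) + 1 = 2*7*7/14 + 1 = 8.0000.
        Var[R] = 2*n_A*n_B*(2*n_A*n_B - n_A - n_B) / ((n_A+n_B)^2 * (n_A+n_B-1)) = 8232/2548 = 3.2308.
        SD[R] = 1.7974.
Step 4: Continuity-corrected z = (R - 0.5 - E[R]) / SD[R] = (9 - 0.5 - 8.0000) / 1.7974 = 0.2782.
Step 5: Two-sided p-value via normal approximation = 2*(1 - Phi(|z|)) = 0.780879.
Step 6: alpha = 0.05. fail to reject H0.

R = 9, z = 0.2782, p = 0.780879, fail to reject H0.


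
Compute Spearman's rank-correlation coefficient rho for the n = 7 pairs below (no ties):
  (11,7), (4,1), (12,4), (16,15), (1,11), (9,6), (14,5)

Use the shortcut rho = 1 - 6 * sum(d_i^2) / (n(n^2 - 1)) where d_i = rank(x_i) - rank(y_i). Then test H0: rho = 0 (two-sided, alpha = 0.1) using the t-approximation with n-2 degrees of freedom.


Step 1: Rank x and y separately (midranks; no ties here).
rank(x): 11->4, 4->2, 12->5, 16->7, 1->1, 9->3, 14->6
rank(y): 7->5, 1->1, 4->2, 15->7, 11->6, 6->4, 5->3
Step 2: d_i = R_x(i) - R_y(i); compute d_i^2.
  (4-5)^2=1, (2-1)^2=1, (5-2)^2=9, (7-7)^2=0, (1-6)^2=25, (3-4)^2=1, (6-3)^2=9
sum(d^2) = 46.
Step 3: rho = 1 - 6*46 / (7*(7^2 - 1)) = 1 - 276/336 = 0.178571.
Step 4: Under H0, t = rho * sqrt((n-2)/(1-rho^2)) = 0.4058 ~ t(5).
Step 5: Two-sided p-value from the t-distribution with 5 df = 0.701658.
Step 6: alpha = 0.1. fail to reject H0.

rho = 0.1786, p = 0.701658, fail to reject H0 at alpha = 0.1.


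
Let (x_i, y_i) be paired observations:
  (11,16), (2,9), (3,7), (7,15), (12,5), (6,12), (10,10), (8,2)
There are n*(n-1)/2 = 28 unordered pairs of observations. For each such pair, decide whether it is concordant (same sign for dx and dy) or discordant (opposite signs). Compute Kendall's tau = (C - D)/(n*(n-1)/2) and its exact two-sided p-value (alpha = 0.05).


Step 1: Enumerate the 28 unordered pairs (i,j) with i<j and classify each by sign(x_j-x_i) * sign(y_j-y_i).
  (1,2):dx=-9,dy=-7->C; (1,3):dx=-8,dy=-9->C; (1,4):dx=-4,dy=-1->C; (1,5):dx=+1,dy=-11->D
  (1,6):dx=-5,dy=-4->C; (1,7):dx=-1,dy=-6->C; (1,8):dx=-3,dy=-14->C; (2,3):dx=+1,dy=-2->D
  (2,4):dx=+5,dy=+6->C; (2,5):dx=+10,dy=-4->D; (2,6):dx=+4,dy=+3->C; (2,7):dx=+8,dy=+1->C
  (2,8):dx=+6,dy=-7->D; (3,4):dx=+4,dy=+8->C; (3,5):dx=+9,dy=-2->D; (3,6):dx=+3,dy=+5->C
  (3,7):dx=+7,dy=+3->C; (3,8):dx=+5,dy=-5->D; (4,5):dx=+5,dy=-10->D; (4,6):dx=-1,dy=-3->C
  (4,7):dx=+3,dy=-5->D; (4,8):dx=+1,dy=-13->D; (5,6):dx=-6,dy=+7->D; (5,7):dx=-2,dy=+5->D
  (5,8):dx=-4,dy=-3->C; (6,7):dx=+4,dy=-2->D; (6,8):dx=+2,dy=-10->D; (7,8):dx=-2,dy=-8->C
Step 2: C = 15, D = 13, total pairs = 28.
Step 3: tau = (C - D)/(n(n-1)/2) = (15 - 13)/28 = 0.071429.
Step 4: Exact two-sided p-value (enumerate n! = 40320 permutations of y under H0): p = 0.904861.
Step 5: alpha = 0.05. fail to reject H0.

tau_b = 0.0714 (C=15, D=13), p = 0.904861, fail to reject H0.


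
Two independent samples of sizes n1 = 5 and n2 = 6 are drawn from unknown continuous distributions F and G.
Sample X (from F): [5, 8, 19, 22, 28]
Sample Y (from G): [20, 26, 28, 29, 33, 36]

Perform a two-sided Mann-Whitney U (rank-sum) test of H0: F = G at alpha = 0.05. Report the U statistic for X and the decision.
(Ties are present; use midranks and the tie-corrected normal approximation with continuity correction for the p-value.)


Step 1: Combine and sort all 11 observations; assign midranks.
sorted (value, group): (5,X), (8,X), (19,X), (20,Y), (22,X), (26,Y), (28,X), (28,Y), (29,Y), (33,Y), (36,Y)
ranks: 5->1, 8->2, 19->3, 20->4, 22->5, 26->6, 28->7.5, 28->7.5, 29->9, 33->10, 36->11
Step 2: Rank sum for X: R1 = 1 + 2 + 3 + 5 + 7.5 = 18.5.
Step 3: U_X = R1 - n1(n1+1)/2 = 18.5 - 5*6/2 = 18.5 - 15 = 3.5.
       U_Y = n1*n2 - U_X = 30 - 3.5 = 26.5.
Step 4: Ties are present, so use the tie-corrected normal approximation (with continuity correction) for the p-value.
Step 5: p-value = 0.044126; compare to alpha = 0.05. reject H0.

U_X = 3.5, p = 0.044126, reject H0 at alpha = 0.05.


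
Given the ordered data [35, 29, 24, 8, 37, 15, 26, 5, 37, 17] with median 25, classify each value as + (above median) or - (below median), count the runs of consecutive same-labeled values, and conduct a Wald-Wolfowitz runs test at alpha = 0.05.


Step 1: Compute median = 25; label A = above, B = below.
Labels in order: AABBABABAB  (n_A = 5, n_B = 5)
Step 2: Count runs R = 8.
Step 3: Under H0 (random ordering), E[R] = 2*n_A*n_B/(n_A+n_B) + 1 = 2*5*5/10 + 1 = 6.0000.
        Var[R] = 2*n_A*n_B*(2*n_A*n_B - n_A - n_B) / ((n_A+n_B)^2 * (n_A+n_B-1)) = 2000/900 = 2.2222.
        SD[R] = 1.4907.
Step 4: Continuity-corrected z = (R - 0.5 - E[R]) / SD[R] = (8 - 0.5 - 6.0000) / 1.4907 = 1.0062.
Step 5: Two-sided p-value via normal approximation = 2*(1 - Phi(|z|)) = 0.314305.
Step 6: alpha = 0.05. fail to reject H0.

R = 8, z = 1.0062, p = 0.314305, fail to reject H0.


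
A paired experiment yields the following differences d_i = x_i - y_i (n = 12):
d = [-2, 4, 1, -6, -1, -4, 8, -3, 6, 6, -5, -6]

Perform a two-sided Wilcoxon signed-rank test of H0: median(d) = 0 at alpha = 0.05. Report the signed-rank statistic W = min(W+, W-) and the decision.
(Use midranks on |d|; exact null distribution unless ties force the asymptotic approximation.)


Step 1: Drop any zero differences (none here) and take |d_i|.
|d| = [2, 4, 1, 6, 1, 4, 8, 3, 6, 6, 5, 6]
Step 2: Midrank |d_i| (ties get averaged ranks).
ranks: |2|->3, |4|->5.5, |1|->1.5, |6|->9.5, |1|->1.5, |4|->5.5, |8|->12, |3|->4, |6|->9.5, |6|->9.5, |5|->7, |6|->9.5
Step 3: Attach original signs; sum ranks with positive sign and with negative sign.
W+ = 5.5 + 1.5 + 12 + 9.5 + 9.5 = 38
W- = 3 + 9.5 + 1.5 + 5.5 + 4 + 7 + 9.5 = 40
(Check: W+ + W- = 78 should equal n(n+1)/2 = 78.)
Step 4: Test statistic W = min(W+, W-) = 38.
Step 5: Ties in |d|, so use the tie-corrected normal approximation.
        E[W] = n(n+1)/4 = 12*13/4 = 39.
        Tie groups: |d|=1 (t=2), |d|=4 (t=2), |d|=6 (t=4); sum(t^3 - t) = 72.
        Var[W] = n(n+1)(2n+1)/24 - sum(t^3-t)/48 = 3900/24 - 72/48 = 161.
        z = (W - E[W]) / sqrt(Var[W]) = (38 - 39) / 12.6886 = -0.0788.
        Two-sided p = 2*Phi(z) = 0.937183.
Step 6: alpha = 0.05. fail to reject H0.

W+ = 38, W- = 40, W = min = 38, p = 0.937183, fail to reject H0.


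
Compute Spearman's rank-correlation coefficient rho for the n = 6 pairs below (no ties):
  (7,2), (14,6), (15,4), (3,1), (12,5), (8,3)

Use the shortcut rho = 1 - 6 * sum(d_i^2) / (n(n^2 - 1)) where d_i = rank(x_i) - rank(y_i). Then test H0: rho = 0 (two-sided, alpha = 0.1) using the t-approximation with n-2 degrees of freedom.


Step 1: Rank x and y separately (midranks; no ties here).
rank(x): 7->2, 14->5, 15->6, 3->1, 12->4, 8->3
rank(y): 2->2, 6->6, 4->4, 1->1, 5->5, 3->3
Step 2: d_i = R_x(i) - R_y(i); compute d_i^2.
  (2-2)^2=0, (5-6)^2=1, (6-4)^2=4, (1-1)^2=0, (4-5)^2=1, (3-3)^2=0
sum(d^2) = 6.
Step 3: rho = 1 - 6*6 / (6*(6^2 - 1)) = 1 - 36/210 = 0.828571.
Step 4: Under H0, t = rho * sqrt((n-2)/(1-rho^2)) = 2.9598 ~ t(4).
Step 5: Two-sided p-value from the t-distribution with 4 df = 0.041563.
Step 6: alpha = 0.1. reject H0.

rho = 0.8286, p = 0.041563, reject H0 at alpha = 0.1.


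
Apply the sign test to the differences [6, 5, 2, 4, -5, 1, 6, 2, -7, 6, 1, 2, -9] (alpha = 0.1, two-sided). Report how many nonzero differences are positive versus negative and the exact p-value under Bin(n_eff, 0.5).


Step 1: Discard zero differences. Original n = 13; n_eff = number of nonzero differences = 13.
Nonzero differences (with sign): +6, +5, +2, +4, -5, +1, +6, +2, -7, +6, +1, +2, -9
Step 2: Count signs: positive = 10, negative = 3.
Step 3: Under H0: P(positive) = 0.5, so the number of positives S ~ Bin(13, 0.5).
Step 4: Two-sided exact p-value = sum of Bin(13,0.5) probabilities at or below the observed probability = 0.092285.
Step 5: alpha = 0.1. reject H0.

n_eff = 13, pos = 10, neg = 3, p = 0.092285, reject H0.


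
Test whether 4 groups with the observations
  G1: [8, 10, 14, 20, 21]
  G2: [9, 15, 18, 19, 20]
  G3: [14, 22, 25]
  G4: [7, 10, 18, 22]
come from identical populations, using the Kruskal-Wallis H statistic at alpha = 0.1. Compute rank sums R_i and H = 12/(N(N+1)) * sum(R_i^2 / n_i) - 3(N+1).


Step 1: Combine all N = 17 observations and assign midranks.
sorted (value, group, rank): (7,G4,1), (8,G1,2), (9,G2,3), (10,G1,4.5), (10,G4,4.5), (14,G1,6.5), (14,G3,6.5), (15,G2,8), (18,G2,9.5), (18,G4,9.5), (19,G2,11), (20,G1,12.5), (20,G2,12.5), (21,G1,14), (22,G3,15.5), (22,G4,15.5), (25,G3,17)
Step 2: Sum ranks within each group.
R_1 = 39.5 (n_1 = 5)
R_2 = 44 (n_2 = 5)
R_3 = 39 (n_3 = 3)
R_4 = 30.5 (n_4 = 4)
Step 3: H = 12/(N(N+1)) * sum(R_i^2/n_i) - 3(N+1)
     = 12/(17*18) * (39.5^2/5 + 44^2/5 + 39^2/3 + 30.5^2/4) - 3*18
     = 0.039216 * 1438.81 - 54
     = 2.424020.
Step 4: Ties present; correction factor C = 1 - 30/(17^3 - 17) = 0.993873. Corrected H = 2.424020 / 0.993873 = 2.438964.
Step 5: Under H0, H ~ chi^2(3); p-value = 0.486423.
Step 6: alpha = 0.1. fail to reject H0.

H = 2.4390, df = 3, p = 0.486423, fail to reject H0.


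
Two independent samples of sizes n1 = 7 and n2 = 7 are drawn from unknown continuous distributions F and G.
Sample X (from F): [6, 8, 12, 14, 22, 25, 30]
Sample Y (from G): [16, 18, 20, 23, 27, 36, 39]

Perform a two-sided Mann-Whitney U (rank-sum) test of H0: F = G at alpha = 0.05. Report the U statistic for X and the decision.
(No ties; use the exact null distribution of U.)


Step 1: Combine and sort all 14 observations; assign midranks.
sorted (value, group): (6,X), (8,X), (12,X), (14,X), (16,Y), (18,Y), (20,Y), (22,X), (23,Y), (25,X), (27,Y), (30,X), (36,Y), (39,Y)
ranks: 6->1, 8->2, 12->3, 14->4, 16->5, 18->6, 20->7, 22->8, 23->9, 25->10, 27->11, 30->12, 36->13, 39->14
Step 2: Rank sum for X: R1 = 1 + 2 + 3 + 4 + 8 + 10 + 12 = 40.
Step 3: U_X = R1 - n1(n1+1)/2 = 40 - 7*8/2 = 40 - 28 = 12.
       U_Y = n1*n2 - U_X = 49 - 12 = 37.
Step 4: No ties, so the exact null distribution of U (based on enumerating the C(14,7) = 3432 equally likely rank assignments) gives the two-sided p-value.
Step 5: p-value = 0.128205; compare to alpha = 0.05. fail to reject H0.

U_X = 12, p = 0.128205, fail to reject H0 at alpha = 0.05.


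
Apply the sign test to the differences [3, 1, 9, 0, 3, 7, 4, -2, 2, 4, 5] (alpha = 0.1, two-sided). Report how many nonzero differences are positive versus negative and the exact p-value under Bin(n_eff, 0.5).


Step 1: Discard zero differences. Original n = 11; n_eff = number of nonzero differences = 10.
Nonzero differences (with sign): +3, +1, +9, +3, +7, +4, -2, +2, +4, +5
Step 2: Count signs: positive = 9, negative = 1.
Step 3: Under H0: P(positive) = 0.5, so the number of positives S ~ Bin(10, 0.5).
Step 4: Two-sided exact p-value = sum of Bin(10,0.5) probabilities at or below the observed probability = 0.021484.
Step 5: alpha = 0.1. reject H0.

n_eff = 10, pos = 9, neg = 1, p = 0.021484, reject H0.


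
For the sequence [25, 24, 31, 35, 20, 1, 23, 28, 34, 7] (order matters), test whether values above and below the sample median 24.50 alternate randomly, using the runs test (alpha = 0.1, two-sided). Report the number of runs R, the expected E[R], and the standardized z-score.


Step 1: Compute median = 24.50; label A = above, B = below.
Labels in order: ABAABBBAAB  (n_A = 5, n_B = 5)
Step 2: Count runs R = 6.
Step 3: Under H0 (random ordering), E[R] = 2*n_A*n_B/(n_A+n_B) + 1 = 2*5*5/10 + 1 = 6.0000.
        Var[R] = 2*n_A*n_B*(2*n_A*n_B - n_A - n_B) / ((n_A+n_B)^2 * (n_A+n_B-1)) = 2000/900 = 2.2222.
        SD[R] = 1.4907.
Step 4: R = E[R], so z = 0 with no continuity correction.
Step 5: Two-sided p-value via normal approximation = 2*(1 - Phi(|z|)) = 1.000000.
Step 6: alpha = 0.1. fail to reject H0.

R = 6, z = 0.0000, p = 1.000000, fail to reject H0.


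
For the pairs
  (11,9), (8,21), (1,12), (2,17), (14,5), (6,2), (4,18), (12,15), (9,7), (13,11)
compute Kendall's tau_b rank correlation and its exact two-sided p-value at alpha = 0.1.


Step 1: Enumerate the 45 unordered pairs (i,j) with i<j and classify each by sign(x_j-x_i) * sign(y_j-y_i).
  (1,2):dx=-3,dy=+12->D; (1,3):dx=-10,dy=+3->D; (1,4):dx=-9,dy=+8->D; (1,5):dx=+3,dy=-4->D
  (1,6):dx=-5,dy=-7->C; (1,7):dx=-7,dy=+9->D; (1,8):dx=+1,dy=+6->C; (1,9):dx=-2,dy=-2->C
  (1,10):dx=+2,dy=+2->C; (2,3):dx=-7,dy=-9->C; (2,4):dx=-6,dy=-4->C; (2,5):dx=+6,dy=-16->D
  (2,6):dx=-2,dy=-19->C; (2,7):dx=-4,dy=-3->C; (2,8):dx=+4,dy=-6->D; (2,9):dx=+1,dy=-14->D
  (2,10):dx=+5,dy=-10->D; (3,4):dx=+1,dy=+5->C; (3,5):dx=+13,dy=-7->D; (3,6):dx=+5,dy=-10->D
  (3,7):dx=+3,dy=+6->C; (3,8):dx=+11,dy=+3->C; (3,9):dx=+8,dy=-5->D; (3,10):dx=+12,dy=-1->D
  (4,5):dx=+12,dy=-12->D; (4,6):dx=+4,dy=-15->D; (4,7):dx=+2,dy=+1->C; (4,8):dx=+10,dy=-2->D
  (4,9):dx=+7,dy=-10->D; (4,10):dx=+11,dy=-6->D; (5,6):dx=-8,dy=-3->C; (5,7):dx=-10,dy=+13->D
  (5,8):dx=-2,dy=+10->D; (5,9):dx=-5,dy=+2->D; (5,10):dx=-1,dy=+6->D; (6,7):dx=-2,dy=+16->D
  (6,8):dx=+6,dy=+13->C; (6,9):dx=+3,dy=+5->C; (6,10):dx=+7,dy=+9->C; (7,8):dx=+8,dy=-3->D
  (7,9):dx=+5,dy=-11->D; (7,10):dx=+9,dy=-7->D; (8,9):dx=-3,dy=-8->C; (8,10):dx=+1,dy=-4->D
  (9,10):dx=+4,dy=+4->C
Step 2: C = 18, D = 27, total pairs = 45.
Step 3: tau = (C - D)/(n(n-1)/2) = (18 - 27)/45 = -0.200000.
Step 4: Exact two-sided p-value (enumerate n! = 3628800 permutations of y under H0): p = 0.484313.
Step 5: alpha = 0.1. fail to reject H0.

tau_b = -0.2000 (C=18, D=27), p = 0.484313, fail to reject H0.


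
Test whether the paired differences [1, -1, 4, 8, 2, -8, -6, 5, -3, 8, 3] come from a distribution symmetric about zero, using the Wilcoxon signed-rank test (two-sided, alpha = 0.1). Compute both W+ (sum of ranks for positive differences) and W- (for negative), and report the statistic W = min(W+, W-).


Step 1: Drop any zero differences (none here) and take |d_i|.
|d| = [1, 1, 4, 8, 2, 8, 6, 5, 3, 8, 3]
Step 2: Midrank |d_i| (ties get averaged ranks).
ranks: |1|->1.5, |1|->1.5, |4|->6, |8|->10, |2|->3, |8|->10, |6|->8, |5|->7, |3|->4.5, |8|->10, |3|->4.5
Step 3: Attach original signs; sum ranks with positive sign and with negative sign.
W+ = 1.5 + 6 + 10 + 3 + 7 + 10 + 4.5 = 42
W- = 1.5 + 10 + 8 + 4.5 = 24
(Check: W+ + W- = 66 should equal n(n+1)/2 = 66.)
Step 4: Test statistic W = min(W+, W-) = 24.
Step 5: Ties in |d|, so use the tie-corrected normal approximation.
        E[W] = n(n+1)/4 = 11*12/4 = 33.
        Tie groups: |d|=1 (t=2), |d|=3 (t=2), |d|=8 (t=3); sum(t^3 - t) = 36.
        Var[W] = n(n+1)(2n+1)/24 - sum(t^3-t)/48 = 3036/24 - 36/48 = 125.75.
        z = (W - E[W]) / sqrt(Var[W]) = (24 - 33) / 11.2138 = -0.8026.
        Two-sided p = 2*Phi(z) = 0.422217.
Step 6: alpha = 0.1. fail to reject H0.

W+ = 42, W- = 24, W = min = 24, p = 0.422217, fail to reject H0.


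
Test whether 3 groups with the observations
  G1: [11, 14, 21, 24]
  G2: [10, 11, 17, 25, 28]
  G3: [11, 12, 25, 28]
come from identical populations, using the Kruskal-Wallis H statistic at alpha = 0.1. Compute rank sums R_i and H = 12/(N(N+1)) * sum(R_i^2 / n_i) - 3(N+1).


Step 1: Combine all N = 13 observations and assign midranks.
sorted (value, group, rank): (10,G2,1), (11,G1,3), (11,G2,3), (11,G3,3), (12,G3,5), (14,G1,6), (17,G2,7), (21,G1,8), (24,G1,9), (25,G2,10.5), (25,G3,10.5), (28,G2,12.5), (28,G3,12.5)
Step 2: Sum ranks within each group.
R_1 = 26 (n_1 = 4)
R_2 = 34 (n_2 = 5)
R_3 = 31 (n_3 = 4)
Step 3: H = 12/(N(N+1)) * sum(R_i^2/n_i) - 3(N+1)
     = 12/(13*14) * (26^2/4 + 34^2/5 + 31^2/4) - 3*14
     = 0.065934 * 640.45 - 42
     = 0.227473.
Step 4: Ties present; correction factor C = 1 - 36/(13^3 - 13) = 0.983516. Corrected H = 0.227473 / 0.983516 = 0.231285.
Step 5: Under H0, H ~ chi^2(2); p-value = 0.890794.
Step 6: alpha = 0.1. fail to reject H0.

H = 0.2313, df = 2, p = 0.890794, fail to reject H0.


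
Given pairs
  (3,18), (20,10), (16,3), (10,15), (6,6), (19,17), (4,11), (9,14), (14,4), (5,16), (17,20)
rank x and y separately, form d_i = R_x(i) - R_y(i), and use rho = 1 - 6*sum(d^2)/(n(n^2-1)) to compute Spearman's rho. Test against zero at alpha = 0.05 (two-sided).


Step 1: Rank x and y separately (midranks; no ties here).
rank(x): 3->1, 20->11, 16->8, 10->6, 6->4, 19->10, 4->2, 9->5, 14->7, 5->3, 17->9
rank(y): 18->10, 10->4, 3->1, 15->7, 6->3, 17->9, 11->5, 14->6, 4->2, 16->8, 20->11
Step 2: d_i = R_x(i) - R_y(i); compute d_i^2.
  (1-10)^2=81, (11-4)^2=49, (8-1)^2=49, (6-7)^2=1, (4-3)^2=1, (10-9)^2=1, (2-5)^2=9, (5-6)^2=1, (7-2)^2=25, (3-8)^2=25, (9-11)^2=4
sum(d^2) = 246.
Step 3: rho = 1 - 6*246 / (11*(11^2 - 1)) = 1 - 1476/1320 = -0.118182.
Step 4: Under H0, t = rho * sqrt((n-2)/(1-rho^2)) = -0.3570 ~ t(9).
Step 5: Two-sided p-value from the t-distribution with 9 df = 0.729285.
Step 6: alpha = 0.05. fail to reject H0.

rho = -0.1182, p = 0.729285, fail to reject H0 at alpha = 0.05.


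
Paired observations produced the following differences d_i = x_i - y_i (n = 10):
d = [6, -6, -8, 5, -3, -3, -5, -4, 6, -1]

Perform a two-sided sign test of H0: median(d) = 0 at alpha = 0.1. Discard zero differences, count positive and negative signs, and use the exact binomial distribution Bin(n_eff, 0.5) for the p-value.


Step 1: Discard zero differences. Original n = 10; n_eff = number of nonzero differences = 10.
Nonzero differences (with sign): +6, -6, -8, +5, -3, -3, -5, -4, +6, -1
Step 2: Count signs: positive = 3, negative = 7.
Step 3: Under H0: P(positive) = 0.5, so the number of positives S ~ Bin(10, 0.5).
Step 4: Two-sided exact p-value = sum of Bin(10,0.5) probabilities at or below the observed probability = 0.343750.
Step 5: alpha = 0.1. fail to reject H0.

n_eff = 10, pos = 3, neg = 7, p = 0.343750, fail to reject H0.


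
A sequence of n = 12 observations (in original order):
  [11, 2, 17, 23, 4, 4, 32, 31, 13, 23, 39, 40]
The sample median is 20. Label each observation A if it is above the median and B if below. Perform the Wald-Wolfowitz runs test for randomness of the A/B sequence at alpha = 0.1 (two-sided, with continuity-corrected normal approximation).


Step 1: Compute median = 20; label A = above, B = below.
Labels in order: BBBABBAABAAA  (n_A = 6, n_B = 6)
Step 2: Count runs R = 6.
Step 3: Under H0 (random ordering), E[R] = 2*n_A*n_B/(n_A+n_B) + 1 = 2*6*6/12 + 1 = 7.0000.
        Var[R] = 2*n_A*n_B*(2*n_A*n_B - n_A - n_B) / ((n_A+n_B)^2 * (n_A+n_B-1)) = 4320/1584 = 2.7273.
        SD[R] = 1.6514.
Step 4: Continuity-corrected z = (R + 0.5 - E[R]) / SD[R] = (6 + 0.5 - 7.0000) / 1.6514 = -0.3028.
Step 5: Two-sided p-value via normal approximation = 2*(1 - Phi(|z|)) = 0.762069.
Step 6: alpha = 0.1. fail to reject H0.

R = 6, z = -0.3028, p = 0.762069, fail to reject H0.


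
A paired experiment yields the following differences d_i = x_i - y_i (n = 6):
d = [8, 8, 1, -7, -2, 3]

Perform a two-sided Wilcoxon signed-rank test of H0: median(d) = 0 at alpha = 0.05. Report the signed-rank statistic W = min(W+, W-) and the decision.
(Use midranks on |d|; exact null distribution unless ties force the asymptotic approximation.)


Step 1: Drop any zero differences (none here) and take |d_i|.
|d| = [8, 8, 1, 7, 2, 3]
Step 2: Midrank |d_i| (ties get averaged ranks).
ranks: |8|->5.5, |8|->5.5, |1|->1, |7|->4, |2|->2, |3|->3
Step 3: Attach original signs; sum ranks with positive sign and with negative sign.
W+ = 5.5 + 5.5 + 1 + 3 = 15
W- = 4 + 2 = 6
(Check: W+ + W- = 21 should equal n(n+1)/2 = 21.)
Step 4: Test statistic W = min(W+, W-) = 6.
Step 5: Ties in |d|, so use the tie-corrected normal approximation.
        E[W] = n(n+1)/4 = 6*7/4 = 10.5.
        Tie groups: |d|=8 (t=2); sum(t^3 - t) = 6.
        Var[W] = n(n+1)(2n+1)/24 - sum(t^3-t)/48 = 546/24 - 6/48 = 22.625.
        z = (W - E[W]) / sqrt(Var[W]) = (6 - 10.5) / 4.7566 = -0.9461.
        Two-sided p = 2*Phi(z) = 0.344118.
Step 6: alpha = 0.05. fail to reject H0.

W+ = 15, W- = 6, W = min = 6, p = 0.344118, fail to reject H0.


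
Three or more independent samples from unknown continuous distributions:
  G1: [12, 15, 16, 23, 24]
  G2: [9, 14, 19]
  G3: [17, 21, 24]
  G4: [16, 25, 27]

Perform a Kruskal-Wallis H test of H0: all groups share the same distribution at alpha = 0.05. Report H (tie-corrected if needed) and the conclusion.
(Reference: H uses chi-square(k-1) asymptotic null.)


Step 1: Combine all N = 14 observations and assign midranks.
sorted (value, group, rank): (9,G2,1), (12,G1,2), (14,G2,3), (15,G1,4), (16,G1,5.5), (16,G4,5.5), (17,G3,7), (19,G2,8), (21,G3,9), (23,G1,10), (24,G1,11.5), (24,G3,11.5), (25,G4,13), (27,G4,14)
Step 2: Sum ranks within each group.
R_1 = 33 (n_1 = 5)
R_2 = 12 (n_2 = 3)
R_3 = 27.5 (n_3 = 3)
R_4 = 32.5 (n_4 = 3)
Step 3: H = 12/(N(N+1)) * sum(R_i^2/n_i) - 3(N+1)
     = 12/(14*15) * (33^2/5 + 12^2/3 + 27.5^2/3 + 32.5^2/3) - 3*15
     = 0.057143 * 869.967 - 45
     = 4.712381.
Step 4: Ties present; correction factor C = 1 - 12/(14^3 - 14) = 0.995604. Corrected H = 4.712381 / 0.995604 = 4.733186.
Step 5: Under H0, H ~ chi^2(3); p-value = 0.192410.
Step 6: alpha = 0.05. fail to reject H0.

H = 4.7332, df = 3, p = 0.192410, fail to reject H0.


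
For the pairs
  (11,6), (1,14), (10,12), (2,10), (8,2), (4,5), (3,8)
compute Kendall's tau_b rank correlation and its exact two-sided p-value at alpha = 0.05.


Step 1: Enumerate the 21 unordered pairs (i,j) with i<j and classify each by sign(x_j-x_i) * sign(y_j-y_i).
  (1,2):dx=-10,dy=+8->D; (1,3):dx=-1,dy=+6->D; (1,4):dx=-9,dy=+4->D; (1,5):dx=-3,dy=-4->C
  (1,6):dx=-7,dy=-1->C; (1,7):dx=-8,dy=+2->D; (2,3):dx=+9,dy=-2->D; (2,4):dx=+1,dy=-4->D
  (2,5):dx=+7,dy=-12->D; (2,6):dx=+3,dy=-9->D; (2,7):dx=+2,dy=-6->D; (3,4):dx=-8,dy=-2->C
  (3,5):dx=-2,dy=-10->C; (3,6):dx=-6,dy=-7->C; (3,7):dx=-7,dy=-4->C; (4,5):dx=+6,dy=-8->D
  (4,6):dx=+2,dy=-5->D; (4,7):dx=+1,dy=-2->D; (5,6):dx=-4,dy=+3->D; (5,7):dx=-5,dy=+6->D
  (6,7):dx=-1,dy=+3->D
Step 2: C = 6, D = 15, total pairs = 21.
Step 3: tau = (C - D)/(n(n-1)/2) = (6 - 15)/21 = -0.428571.
Step 4: Exact two-sided p-value (enumerate n! = 5040 permutations of y under H0): p = 0.238889.
Step 5: alpha = 0.05. fail to reject H0.

tau_b = -0.4286 (C=6, D=15), p = 0.238889, fail to reject H0.


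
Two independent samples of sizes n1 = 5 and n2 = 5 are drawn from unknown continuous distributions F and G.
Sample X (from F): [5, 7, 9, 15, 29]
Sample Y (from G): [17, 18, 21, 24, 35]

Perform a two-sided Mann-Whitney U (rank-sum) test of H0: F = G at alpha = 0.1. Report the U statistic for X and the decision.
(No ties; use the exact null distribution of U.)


Step 1: Combine and sort all 10 observations; assign midranks.
sorted (value, group): (5,X), (7,X), (9,X), (15,X), (17,Y), (18,Y), (21,Y), (24,Y), (29,X), (35,Y)
ranks: 5->1, 7->2, 9->3, 15->4, 17->5, 18->6, 21->7, 24->8, 29->9, 35->10
Step 2: Rank sum for X: R1 = 1 + 2 + 3 + 4 + 9 = 19.
Step 3: U_X = R1 - n1(n1+1)/2 = 19 - 5*6/2 = 19 - 15 = 4.
       U_Y = n1*n2 - U_X = 25 - 4 = 21.
Step 4: No ties, so the exact null distribution of U (based on enumerating the C(10,5) = 252 equally likely rank assignments) gives the two-sided p-value.
Step 5: p-value = 0.095238; compare to alpha = 0.1. reject H0.

U_X = 4, p = 0.095238, reject H0 at alpha = 0.1.


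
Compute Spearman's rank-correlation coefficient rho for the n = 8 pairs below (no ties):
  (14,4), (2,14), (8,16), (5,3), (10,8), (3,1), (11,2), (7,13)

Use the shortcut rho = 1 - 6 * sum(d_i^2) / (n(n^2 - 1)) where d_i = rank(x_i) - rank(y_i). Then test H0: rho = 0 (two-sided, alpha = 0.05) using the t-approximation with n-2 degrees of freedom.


Step 1: Rank x and y separately (midranks; no ties here).
rank(x): 14->8, 2->1, 8->5, 5->3, 10->6, 3->2, 11->7, 7->4
rank(y): 4->4, 14->7, 16->8, 3->3, 8->5, 1->1, 2->2, 13->6
Step 2: d_i = R_x(i) - R_y(i); compute d_i^2.
  (8-4)^2=16, (1-7)^2=36, (5-8)^2=9, (3-3)^2=0, (6-5)^2=1, (2-1)^2=1, (7-2)^2=25, (4-6)^2=4
sum(d^2) = 92.
Step 3: rho = 1 - 6*92 / (8*(8^2 - 1)) = 1 - 552/504 = -0.095238.
Step 4: Under H0, t = rho * sqrt((n-2)/(1-rho^2)) = -0.2343 ~ t(6).
Step 5: Two-sided p-value from the t-distribution with 6 df = 0.822505.
Step 6: alpha = 0.05. fail to reject H0.

rho = -0.0952, p = 0.822505, fail to reject H0 at alpha = 0.05.


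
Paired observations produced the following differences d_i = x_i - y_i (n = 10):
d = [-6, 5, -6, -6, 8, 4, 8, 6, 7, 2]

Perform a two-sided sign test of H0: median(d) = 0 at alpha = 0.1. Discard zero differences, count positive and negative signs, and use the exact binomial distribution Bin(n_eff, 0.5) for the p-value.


Step 1: Discard zero differences. Original n = 10; n_eff = number of nonzero differences = 10.
Nonzero differences (with sign): -6, +5, -6, -6, +8, +4, +8, +6, +7, +2
Step 2: Count signs: positive = 7, negative = 3.
Step 3: Under H0: P(positive) = 0.5, so the number of positives S ~ Bin(10, 0.5).
Step 4: Two-sided exact p-value = sum of Bin(10,0.5) probabilities at or below the observed probability = 0.343750.
Step 5: alpha = 0.1. fail to reject H0.

n_eff = 10, pos = 7, neg = 3, p = 0.343750, fail to reject H0.


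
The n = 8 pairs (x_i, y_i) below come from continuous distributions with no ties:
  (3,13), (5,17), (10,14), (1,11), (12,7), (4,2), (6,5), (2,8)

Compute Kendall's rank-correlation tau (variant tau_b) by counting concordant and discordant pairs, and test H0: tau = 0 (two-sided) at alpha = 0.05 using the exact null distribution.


Step 1: Enumerate the 28 unordered pairs (i,j) with i<j and classify each by sign(x_j-x_i) * sign(y_j-y_i).
  (1,2):dx=+2,dy=+4->C; (1,3):dx=+7,dy=+1->C; (1,4):dx=-2,dy=-2->C; (1,5):dx=+9,dy=-6->D
  (1,6):dx=+1,dy=-11->D; (1,7):dx=+3,dy=-8->D; (1,8):dx=-1,dy=-5->C; (2,3):dx=+5,dy=-3->D
  (2,4):dx=-4,dy=-6->C; (2,5):dx=+7,dy=-10->D; (2,6):dx=-1,dy=-15->C; (2,7):dx=+1,dy=-12->D
  (2,8):dx=-3,dy=-9->C; (3,4):dx=-9,dy=-3->C; (3,5):dx=+2,dy=-7->D; (3,6):dx=-6,dy=-12->C
  (3,7):dx=-4,dy=-9->C; (3,8):dx=-8,dy=-6->C; (4,5):dx=+11,dy=-4->D; (4,6):dx=+3,dy=-9->D
  (4,7):dx=+5,dy=-6->D; (4,8):dx=+1,dy=-3->D; (5,6):dx=-8,dy=-5->C; (5,7):dx=-6,dy=-2->C
  (5,8):dx=-10,dy=+1->D; (6,7):dx=+2,dy=+3->C; (6,8):dx=-2,dy=+6->D; (7,8):dx=-4,dy=+3->D
Step 2: C = 14, D = 14, total pairs = 28.
Step 3: tau = (C - D)/(n(n-1)/2) = (14 - 14)/28 = 0.000000.
Step 4: Exact two-sided p-value (enumerate n! = 40320 permutations of y under H0): p = 1.000000.
Step 5: alpha = 0.05. fail to reject H0.

tau_b = 0.0000 (C=14, D=14), p = 1.000000, fail to reject H0.


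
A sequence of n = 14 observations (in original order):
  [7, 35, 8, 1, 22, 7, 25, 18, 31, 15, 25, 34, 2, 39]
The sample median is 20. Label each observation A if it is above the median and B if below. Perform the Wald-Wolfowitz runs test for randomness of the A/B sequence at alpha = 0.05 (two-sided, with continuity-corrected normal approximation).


Step 1: Compute median = 20; label A = above, B = below.
Labels in order: BABBABABABAABA  (n_A = 7, n_B = 7)
Step 2: Count runs R = 12.
Step 3: Under H0 (random ordering), E[R] = 2*n_A*n_B/(n_A+n_B) + 1 = 2*7*7/14 + 1 = 8.0000.
        Var[R] = 2*n_A*n_B*(2*n_A*n_B - n_A - n_B) / ((n_A+n_B)^2 * (n_A+n_B-1)) = 8232/2548 = 3.2308.
        SD[R] = 1.7974.
Step 4: Continuity-corrected z = (R - 0.5 - E[R]) / SD[R] = (12 - 0.5 - 8.0000) / 1.7974 = 1.9472.
Step 5: Two-sided p-value via normal approximation = 2*(1 - Phi(|z|)) = 0.051508.
Step 6: alpha = 0.05. fail to reject H0.

R = 12, z = 1.9472, p = 0.051508, fail to reject H0.


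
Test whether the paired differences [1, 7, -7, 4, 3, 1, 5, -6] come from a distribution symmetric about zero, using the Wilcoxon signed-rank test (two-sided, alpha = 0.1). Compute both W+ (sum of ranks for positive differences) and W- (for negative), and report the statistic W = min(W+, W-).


Step 1: Drop any zero differences (none here) and take |d_i|.
|d| = [1, 7, 7, 4, 3, 1, 5, 6]
Step 2: Midrank |d_i| (ties get averaged ranks).
ranks: |1|->1.5, |7|->7.5, |7|->7.5, |4|->4, |3|->3, |1|->1.5, |5|->5, |6|->6
Step 3: Attach original signs; sum ranks with positive sign and with negative sign.
W+ = 1.5 + 7.5 + 4 + 3 + 1.5 + 5 = 22.5
W- = 7.5 + 6 = 13.5
(Check: W+ + W- = 36 should equal n(n+1)/2 = 36.)
Step 4: Test statistic W = min(W+, W-) = 13.5.
Step 5: Ties in |d|, so use the tie-corrected normal approximation.
        E[W] = n(n+1)/4 = 8*9/4 = 18.
        Tie groups: |d|=1 (t=2), |d|=7 (t=2); sum(t^3 - t) = 12.
        Var[W] = n(n+1)(2n+1)/24 - sum(t^3-t)/48 = 1224/24 - 12/48 = 50.75.
        z = (W - E[W]) / sqrt(Var[W]) = (13.5 - 18) / 7.1239 = -0.6317.
        Two-sided p = 2*Phi(z) = 0.527599.
Step 6: alpha = 0.1. fail to reject H0.

W+ = 22.5, W- = 13.5, W = min = 13.5, p = 0.527599, fail to reject H0.


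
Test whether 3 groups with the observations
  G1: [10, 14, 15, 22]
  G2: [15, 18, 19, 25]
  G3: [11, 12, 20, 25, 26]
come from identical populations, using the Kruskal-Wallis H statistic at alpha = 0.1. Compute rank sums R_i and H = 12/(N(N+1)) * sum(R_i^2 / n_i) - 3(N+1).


Step 1: Combine all N = 13 observations and assign midranks.
sorted (value, group, rank): (10,G1,1), (11,G3,2), (12,G3,3), (14,G1,4), (15,G1,5.5), (15,G2,5.5), (18,G2,7), (19,G2,8), (20,G3,9), (22,G1,10), (25,G2,11.5), (25,G3,11.5), (26,G3,13)
Step 2: Sum ranks within each group.
R_1 = 20.5 (n_1 = 4)
R_2 = 32 (n_2 = 4)
R_3 = 38.5 (n_3 = 5)
Step 3: H = 12/(N(N+1)) * sum(R_i^2/n_i) - 3(N+1)
     = 12/(13*14) * (20.5^2/4 + 32^2/4 + 38.5^2/5) - 3*14
     = 0.065934 * 657.513 - 42
     = 1.352473.
Step 4: Ties present; correction factor C = 1 - 12/(13^3 - 13) = 0.994505. Corrected H = 1.352473 / 0.994505 = 1.359945.
Step 5: Under H0, H ~ chi^2(2); p-value = 0.506631.
Step 6: alpha = 0.1. fail to reject H0.

H = 1.3599, df = 2, p = 0.506631, fail to reject H0.


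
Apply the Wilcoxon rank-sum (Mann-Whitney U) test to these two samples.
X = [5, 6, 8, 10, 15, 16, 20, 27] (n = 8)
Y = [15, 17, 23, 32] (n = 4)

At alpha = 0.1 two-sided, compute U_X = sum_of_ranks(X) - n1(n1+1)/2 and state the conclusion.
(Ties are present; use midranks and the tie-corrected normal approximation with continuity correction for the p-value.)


Step 1: Combine and sort all 12 observations; assign midranks.
sorted (value, group): (5,X), (6,X), (8,X), (10,X), (15,X), (15,Y), (16,X), (17,Y), (20,X), (23,Y), (27,X), (32,Y)
ranks: 5->1, 6->2, 8->3, 10->4, 15->5.5, 15->5.5, 16->7, 17->8, 20->9, 23->10, 27->11, 32->12
Step 2: Rank sum for X: R1 = 1 + 2 + 3 + 4 + 5.5 + 7 + 9 + 11 = 42.5.
Step 3: U_X = R1 - n1(n1+1)/2 = 42.5 - 8*9/2 = 42.5 - 36 = 6.5.
       U_Y = n1*n2 - U_X = 32 - 6.5 = 25.5.
Step 4: Ties are present, so use the tie-corrected normal approximation (with continuity correction) for the p-value.
Step 5: p-value = 0.125707; compare to alpha = 0.1. fail to reject H0.

U_X = 6.5, p = 0.125707, fail to reject H0 at alpha = 0.1.


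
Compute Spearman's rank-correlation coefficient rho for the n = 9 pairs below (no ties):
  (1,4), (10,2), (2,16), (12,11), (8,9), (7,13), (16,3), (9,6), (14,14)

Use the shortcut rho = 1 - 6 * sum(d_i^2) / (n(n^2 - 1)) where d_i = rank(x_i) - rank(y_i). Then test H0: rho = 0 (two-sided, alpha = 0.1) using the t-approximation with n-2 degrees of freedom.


Step 1: Rank x and y separately (midranks; no ties here).
rank(x): 1->1, 10->6, 2->2, 12->7, 8->4, 7->3, 16->9, 9->5, 14->8
rank(y): 4->3, 2->1, 16->9, 11->6, 9->5, 13->7, 3->2, 6->4, 14->8
Step 2: d_i = R_x(i) - R_y(i); compute d_i^2.
  (1-3)^2=4, (6-1)^2=25, (2-9)^2=49, (7-6)^2=1, (4-5)^2=1, (3-7)^2=16, (9-2)^2=49, (5-4)^2=1, (8-8)^2=0
sum(d^2) = 146.
Step 3: rho = 1 - 6*146 / (9*(9^2 - 1)) = 1 - 876/720 = -0.216667.
Step 4: Under H0, t = rho * sqrt((n-2)/(1-rho^2)) = -0.5872 ~ t(7).
Step 5: Two-sided p-value from the t-distribution with 7 df = 0.575515.
Step 6: alpha = 0.1. fail to reject H0.

rho = -0.2167, p = 0.575515, fail to reject H0 at alpha = 0.1.


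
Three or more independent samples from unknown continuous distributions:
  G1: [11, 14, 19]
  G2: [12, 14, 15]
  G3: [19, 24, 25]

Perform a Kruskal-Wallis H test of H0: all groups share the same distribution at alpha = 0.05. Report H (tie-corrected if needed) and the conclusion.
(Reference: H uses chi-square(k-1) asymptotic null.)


Step 1: Combine all N = 9 observations and assign midranks.
sorted (value, group, rank): (11,G1,1), (12,G2,2), (14,G1,3.5), (14,G2,3.5), (15,G2,5), (19,G1,6.5), (19,G3,6.5), (24,G3,8), (25,G3,9)
Step 2: Sum ranks within each group.
R_1 = 11 (n_1 = 3)
R_2 = 10.5 (n_2 = 3)
R_3 = 23.5 (n_3 = 3)
Step 3: H = 12/(N(N+1)) * sum(R_i^2/n_i) - 3(N+1)
     = 12/(9*10) * (11^2/3 + 10.5^2/3 + 23.5^2/3) - 3*10
     = 0.133333 * 261.167 - 30
     = 4.822222.
Step 4: Ties present; correction factor C = 1 - 12/(9^3 - 9) = 0.983333. Corrected H = 4.822222 / 0.983333 = 4.903955.
Step 5: Under H0, H ~ chi^2(2); p-value = 0.086123.
Step 6: alpha = 0.05. fail to reject H0.

H = 4.9040, df = 2, p = 0.086123, fail to reject H0.


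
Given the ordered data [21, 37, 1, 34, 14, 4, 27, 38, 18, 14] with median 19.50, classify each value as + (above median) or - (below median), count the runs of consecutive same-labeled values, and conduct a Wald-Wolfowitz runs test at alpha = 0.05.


Step 1: Compute median = 19.50; label A = above, B = below.
Labels in order: AABABBAABB  (n_A = 5, n_B = 5)
Step 2: Count runs R = 6.
Step 3: Under H0 (random ordering), E[R] = 2*n_A*n_B/(n_A+n_B) + 1 = 2*5*5/10 + 1 = 6.0000.
        Var[R] = 2*n_A*n_B*(2*n_A*n_B - n_A - n_B) / ((n_A+n_B)^2 * (n_A+n_B-1)) = 2000/900 = 2.2222.
        SD[R] = 1.4907.
Step 4: R = E[R], so z = 0 with no continuity correction.
Step 5: Two-sided p-value via normal approximation = 2*(1 - Phi(|z|)) = 1.000000.
Step 6: alpha = 0.05. fail to reject H0.

R = 6, z = 0.0000, p = 1.000000, fail to reject H0.


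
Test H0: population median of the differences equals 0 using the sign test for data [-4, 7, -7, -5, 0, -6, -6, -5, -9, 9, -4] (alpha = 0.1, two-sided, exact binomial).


Step 1: Discard zero differences. Original n = 11; n_eff = number of nonzero differences = 10.
Nonzero differences (with sign): -4, +7, -7, -5, -6, -6, -5, -9, +9, -4
Step 2: Count signs: positive = 2, negative = 8.
Step 3: Under H0: P(positive) = 0.5, so the number of positives S ~ Bin(10, 0.5).
Step 4: Two-sided exact p-value = sum of Bin(10,0.5) probabilities at or below the observed probability = 0.109375.
Step 5: alpha = 0.1. fail to reject H0.

n_eff = 10, pos = 2, neg = 8, p = 0.109375, fail to reject H0.


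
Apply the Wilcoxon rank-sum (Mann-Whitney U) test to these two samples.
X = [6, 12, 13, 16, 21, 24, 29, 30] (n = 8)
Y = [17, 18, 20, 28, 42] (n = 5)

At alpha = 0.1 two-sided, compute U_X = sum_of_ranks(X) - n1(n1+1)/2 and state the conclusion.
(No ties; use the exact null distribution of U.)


Step 1: Combine and sort all 13 observations; assign midranks.
sorted (value, group): (6,X), (12,X), (13,X), (16,X), (17,Y), (18,Y), (20,Y), (21,X), (24,X), (28,Y), (29,X), (30,X), (42,Y)
ranks: 6->1, 12->2, 13->3, 16->4, 17->5, 18->6, 20->7, 21->8, 24->9, 28->10, 29->11, 30->12, 42->13
Step 2: Rank sum for X: R1 = 1 + 2 + 3 + 4 + 8 + 9 + 11 + 12 = 50.
Step 3: U_X = R1 - n1(n1+1)/2 = 50 - 8*9/2 = 50 - 36 = 14.
       U_Y = n1*n2 - U_X = 40 - 14 = 26.
Step 4: No ties, so the exact null distribution of U (based on enumerating the C(13,8) = 1287 equally likely rank assignments) gives the two-sided p-value.
Step 5: p-value = 0.435120; compare to alpha = 0.1. fail to reject H0.

U_X = 14, p = 0.435120, fail to reject H0 at alpha = 0.1.


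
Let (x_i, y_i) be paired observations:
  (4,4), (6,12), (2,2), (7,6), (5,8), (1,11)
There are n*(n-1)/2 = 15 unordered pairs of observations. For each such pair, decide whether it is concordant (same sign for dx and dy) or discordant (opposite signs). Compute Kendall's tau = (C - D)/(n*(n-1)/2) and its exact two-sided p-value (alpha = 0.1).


Step 1: Enumerate the 15 unordered pairs (i,j) with i<j and classify each by sign(x_j-x_i) * sign(y_j-y_i).
  (1,2):dx=+2,dy=+8->C; (1,3):dx=-2,dy=-2->C; (1,4):dx=+3,dy=+2->C; (1,5):dx=+1,dy=+4->C
  (1,6):dx=-3,dy=+7->D; (2,3):dx=-4,dy=-10->C; (2,4):dx=+1,dy=-6->D; (2,5):dx=-1,dy=-4->C
  (2,6):dx=-5,dy=-1->C; (3,4):dx=+5,dy=+4->C; (3,5):dx=+3,dy=+6->C; (3,6):dx=-1,dy=+9->D
  (4,5):dx=-2,dy=+2->D; (4,6):dx=-6,dy=+5->D; (5,6):dx=-4,dy=+3->D
Step 2: C = 9, D = 6, total pairs = 15.
Step 3: tau = (C - D)/(n(n-1)/2) = (9 - 6)/15 = 0.200000.
Step 4: Exact two-sided p-value (enumerate n! = 720 permutations of y under H0): p = 0.719444.
Step 5: alpha = 0.1. fail to reject H0.

tau_b = 0.2000 (C=9, D=6), p = 0.719444, fail to reject H0.
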